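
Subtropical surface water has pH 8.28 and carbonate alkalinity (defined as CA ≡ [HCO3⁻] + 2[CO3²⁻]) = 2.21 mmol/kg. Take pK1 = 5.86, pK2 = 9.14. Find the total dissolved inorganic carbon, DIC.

CA = [HCO3⁻] + 2[CO3²⁻] = (α₁ + 2α₂)·DIC
At pH 8.28: [H⁺]/K1 = 10^-2.42 = 0.0038019, K2/[H⁺] = 10^-0.86 = 0.13804
α₁ = 1/(1 + 0.0038019 + 0.13804) = 1/1.1418 = 0.8758; α₂ = α₁·K2/[H⁺] = 0.1209
α₁ + 2α₂ = 1.1176
DIC = CA / (α₁ + 2α₂) = 2.21 / 1.1176 = 1.98 mmol/kg

DIC = 1.98 mmol/kg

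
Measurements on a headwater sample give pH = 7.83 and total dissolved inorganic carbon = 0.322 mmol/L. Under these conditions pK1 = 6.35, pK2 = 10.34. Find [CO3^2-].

[CO3²⁻] = 0.960 μmol/L

α₂ = 1 / (1 + [H⁺]/K2 + [H⁺]²/(K1K2)) = 1 / (1 + 10^+2.51 + 10^+1.03)
   = 1 / (1 + 323.59 + 10.715) = 1/335.31 = 0.002982
[CO3²⁻] = α₂ × DIC = 0.002982 × 0.322 = 0.000960 mmol/L = 0.960 μmol/L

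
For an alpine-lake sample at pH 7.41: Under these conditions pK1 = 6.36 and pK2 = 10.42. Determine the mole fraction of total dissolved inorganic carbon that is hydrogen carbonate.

α₁ = 0.917

α₁ = 1 / (1 + [H⁺]/K1 + K2/[H⁺]) = 1 / (1 + 10^-1.05 + 10^-3.01)
   = 1 / (1 + 0.089125 + 0.00097724) = 1/1.0901 = 0.9173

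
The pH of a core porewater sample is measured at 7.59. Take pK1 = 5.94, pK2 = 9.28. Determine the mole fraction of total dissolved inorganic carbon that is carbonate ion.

α₂ = 1 / (1 + [H⁺]/K2 + [H⁺]²/(K1K2)) = 1 / (1 + 10^+1.69 + 10^+0.04)
   = 1 / (1 + 48.978 + 1.0965) = 1/51.074 = 0.01958

α₂ = 0.0196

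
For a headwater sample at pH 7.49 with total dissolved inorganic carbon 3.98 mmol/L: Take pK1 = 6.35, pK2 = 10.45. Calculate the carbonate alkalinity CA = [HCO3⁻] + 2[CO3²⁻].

CA = [HCO3⁻] + 2[CO3²⁻] = (α₁ + 2α₂)·DIC
At pH 7.49: [H⁺]/K1 = 10^-1.14 = 0.072444, K2/[H⁺] = 10^-2.96 = 0.0010965
α₁ = 1/(1 + 0.072444 + 0.0010965) = 1/1.0735 = 0.9315; α₂ = α₁·K2/[H⁺] = 0.001021
α₁ + 2α₂ = 0.9335
CA = 0.9335 × 3.98 = 3.72 mmol/L

CA = 3.72 mmol/L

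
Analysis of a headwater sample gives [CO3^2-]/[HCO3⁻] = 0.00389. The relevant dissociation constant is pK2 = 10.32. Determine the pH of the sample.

pH = 7.91

From K2 = [H⁺][CO3^2-]/[HCO3⁻]:  pH = pK2 + log₁₀([CO3^2-]/[HCO3⁻])
log₁₀(0.00389) = -2.410
pH = 10.32 + (-2.410) = 7.91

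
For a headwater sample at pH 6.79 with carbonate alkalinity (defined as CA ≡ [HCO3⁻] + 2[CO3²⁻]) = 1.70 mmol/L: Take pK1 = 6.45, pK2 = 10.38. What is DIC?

CA = [HCO3⁻] + 2[CO3²⁻] = (α₁ + 2α₂)·DIC
At pH 6.79: [H⁺]/K1 = 10^-0.34 = 0.45709, K2/[H⁺] = 10^-3.59 = 0.00025704
α₁ = 1/(1 + 0.45709 + 0.00025704) = 1/1.4573 = 0.6862; α₂ = α₁·K2/[H⁺] = 0.0001764
α₁ + 2α₂ = 0.6865
DIC = CA / (α₁ + 2α₂) = 1.70 / 0.6865 = 2.48 mmol/L

DIC = 2.48 mmol/L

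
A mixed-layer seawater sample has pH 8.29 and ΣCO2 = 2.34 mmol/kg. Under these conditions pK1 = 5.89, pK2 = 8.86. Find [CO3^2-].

[CO3²⁻] = 0.495 mmol/kg

α₂ = 1 / (1 + [H⁺]/K2 + [H⁺]²/(K1K2)) = 1 / (1 + 10^+0.57 + 10^-1.83)
   = 1 / (1 + 3.7154 + 0.014791) = 1/4.7301 = 0.2114
[CO3²⁻] = α₂ × DIC = 0.2114 × 2.34 = 0.495 mmol/kg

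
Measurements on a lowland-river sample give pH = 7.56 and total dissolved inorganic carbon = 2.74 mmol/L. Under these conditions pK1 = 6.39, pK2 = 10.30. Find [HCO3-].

α₁ = 1 / (1 + [H⁺]/K1 + K2/[H⁺]) = 1 / (1 + 10^-1.17 + 10^-2.74)
   = 1 / (1 + 0.067608 + 0.0018197) = 1/1.0694 = 0.9351
[HCO3⁻] = α₁ × DIC = 0.9351 × 2.74 = 2.56 mmol/L

[HCO3⁻] = 2.56 mmol/L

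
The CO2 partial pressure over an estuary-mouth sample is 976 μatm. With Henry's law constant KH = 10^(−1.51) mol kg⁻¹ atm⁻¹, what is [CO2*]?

[CO2*] = 30.2 μmol/kg

KH = 10^(−1.51) = 3.090×10^-2 mol kg⁻¹ atm⁻¹
[CO2*] = KH · pCO2 = 3.090×10^-2 × 976×10^-6 atm = 3.02×10^-5 mol/kg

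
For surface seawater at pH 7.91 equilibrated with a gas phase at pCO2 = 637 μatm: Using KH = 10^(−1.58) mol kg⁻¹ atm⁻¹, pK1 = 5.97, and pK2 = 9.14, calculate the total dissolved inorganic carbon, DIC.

DIC = 1.56 mmol/kg

[CO2*] = KH · pCO2 = 10^(−1.58) × 637×10^-6 = 1.675×10^-5 mol/kg
α₀ = 1/(1 + K1/[H⁺] + K1K2/[H⁺]²) = 1/(1 + 10^+1.94 + 10^+0.71) = 0.01073
DIC = [CO2*]/α₀ = 1.675×10^-5 / 0.01073 = 1.56 mmol/kg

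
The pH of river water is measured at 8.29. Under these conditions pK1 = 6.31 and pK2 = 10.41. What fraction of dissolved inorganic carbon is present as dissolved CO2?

α₀ = 0.0103

α₀ = 1 / (1 + K1/[H⁺] + K1K2/[H⁺]²) = 1 / (1 + 10^+1.98 + 10^-0.14)
   = 1 / (1 + 95.499 + 0.72444) = 1/97.224 = 0.01029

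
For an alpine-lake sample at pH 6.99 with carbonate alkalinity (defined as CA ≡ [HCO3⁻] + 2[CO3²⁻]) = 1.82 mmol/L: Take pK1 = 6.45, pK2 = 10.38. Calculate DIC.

CA = [HCO3⁻] + 2[CO3²⁻] = (α₁ + 2α₂)·DIC
At pH 6.99: [H⁺]/K1 = 10^-0.54 = 0.28840, K2/[H⁺] = 10^-3.39 = 0.00040738
α₁ = 1/(1 + 0.28840 + 0.00040738) = 1/1.2888 = 0.7759; α₂ = α₁·K2/[H⁺] = 0.0003161
α₁ + 2α₂ = 0.7765
DIC = CA / (α₁ + 2α₂) = 1.82 / 0.7765 = 2.34 mmol/L

DIC = 2.34 mmol/L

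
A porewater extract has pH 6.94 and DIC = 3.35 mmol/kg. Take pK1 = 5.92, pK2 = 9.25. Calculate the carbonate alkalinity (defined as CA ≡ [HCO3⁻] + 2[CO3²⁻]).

CA = 3.07 mmol/kg

CA = [HCO3⁻] + 2[CO3²⁻] = (α₁ + 2α₂)·DIC
At pH 6.94: [H⁺]/K1 = 10^-1.02 = 0.095499, K2/[H⁺] = 10^-2.31 = 0.0048978
α₁ = 1/(1 + 0.095499 + 0.0048978) = 1/1.1004 = 0.9088; α₂ = α₁·K2/[H⁺] = 0.004451
α₁ + 2α₂ = 0.9177
CA = 0.9177 × 3.35 = 3.07 mmol/kg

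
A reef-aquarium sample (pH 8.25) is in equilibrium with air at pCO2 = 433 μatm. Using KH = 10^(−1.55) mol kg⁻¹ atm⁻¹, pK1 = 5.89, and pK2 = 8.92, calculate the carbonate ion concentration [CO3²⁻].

[CO3²⁻] = 0.598 mmol/kg

[CO2*] = KH · pCO2 = 10^(−1.55) × 433×10^-6 = 1.220×10^-5 mol/kg
α₀ = 1/(1 + K1/[H⁺] + K1K2/[H⁺]²) = 1/(1 + 10^+2.36 + 10^+1.69) = 0.003583
DIC = [CO2*]/α₀ = 1.220×10^-5 / 0.003583 = 3.406 mmol/kg
[CO3²⁻] = α₂·DIC; α₂ = 0.1755, so [CO3²⁻] = 0.1755 × 3.406 = 0.598 mmol/kg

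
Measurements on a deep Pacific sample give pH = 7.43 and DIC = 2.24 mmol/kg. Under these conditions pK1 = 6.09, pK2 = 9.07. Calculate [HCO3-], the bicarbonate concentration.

[HCO3⁻] = 2.10 mmol/kg

α₁ = 1 / (1 + [H⁺]/K1 + K2/[H⁺]) = 1 / (1 + 10^-1.34 + 10^-1.64)
   = 1 / (1 + 0.045709 + 0.022909) = 1/1.0686 = 0.9358
[HCO3⁻] = α₁ × DIC = 0.9358 × 2.24 = 2.10 mmol/kg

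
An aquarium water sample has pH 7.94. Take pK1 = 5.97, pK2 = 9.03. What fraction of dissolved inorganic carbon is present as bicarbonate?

α₁ = 1 / (1 + [H⁺]/K1 + K2/[H⁺]) = 1 / (1 + 10^-1.97 + 10^-1.09)
   = 1 / (1 + 0.010715 + 0.081283) = 1/1.0920 = 0.9158

α₁ = 0.916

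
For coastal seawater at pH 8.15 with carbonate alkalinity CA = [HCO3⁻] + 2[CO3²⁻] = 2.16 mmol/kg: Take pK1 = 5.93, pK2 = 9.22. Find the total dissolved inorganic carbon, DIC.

CA = [HCO3⁻] + 2[CO3²⁻] = (α₁ + 2α₂)·DIC
At pH 8.15: [H⁺]/K1 = 10^-2.22 = 0.0060256, K2/[H⁺] = 10^-1.07 = 0.085114
α₁ = 1/(1 + 0.0060256 + 0.085114) = 1/1.0911 = 0.9165; α₂ = α₁·K2/[H⁺] = 0.07800
α₁ + 2α₂ = 1.0725
DIC = CA / (α₁ + 2α₂) = 2.16 / 1.0725 = 2.01 mmol/kg

DIC = 2.01 mmol/kg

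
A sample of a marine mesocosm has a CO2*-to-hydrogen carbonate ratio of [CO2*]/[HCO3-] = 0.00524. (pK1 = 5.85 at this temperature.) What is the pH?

pH = 8.13

From K1 = [H⁺][HCO3-]/[CO2*]:  pH = pK1 − log₁₀([CO2*]/[HCO3-])
log₁₀(0.00524) = -2.281
pH = 5.85 − (-2.281) = 8.13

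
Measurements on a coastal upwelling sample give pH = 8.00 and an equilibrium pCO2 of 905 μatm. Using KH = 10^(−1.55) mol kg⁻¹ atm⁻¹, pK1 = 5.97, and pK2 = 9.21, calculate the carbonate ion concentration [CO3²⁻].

[CO3²⁻] = 0.169 mmol/kg

[CO2*] = KH · pCO2 = 10^(−1.55) × 905×10^-6 = 2.551×10^-5 mol/kg
α₀ = 1/(1 + K1/[H⁺] + K1K2/[H⁺]²) = 1/(1 + 10^+2.03 + 10^+0.82) = 0.008714
DIC = [CO2*]/α₀ = 2.551×10^-5 / 0.008714 = 2.927 mmol/kg
[CO3²⁻] = α₂·DIC; α₂ = 0.05757, so [CO3²⁻] = 0.05757 × 2.927 = 0.169 mmol/kg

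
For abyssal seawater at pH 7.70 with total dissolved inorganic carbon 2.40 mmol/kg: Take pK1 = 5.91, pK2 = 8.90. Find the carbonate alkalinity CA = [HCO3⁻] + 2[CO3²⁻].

CA = [HCO3⁻] + 2[CO3²⁻] = (α₁ + 2α₂)·DIC
At pH 7.70: [H⁺]/K1 = 10^-1.79 = 0.016218, K2/[H⁺] = 10^-1.20 = 0.063096
α₁ = 1/(1 + 0.016218 + 0.063096) = 1/1.0793 = 0.9265; α₂ = α₁·K2/[H⁺] = 0.05846
α₁ + 2α₂ = 1.0434
CA = 1.0434 × 2.40 = 2.50 mmol/kg

CA = 2.50 mmol/kg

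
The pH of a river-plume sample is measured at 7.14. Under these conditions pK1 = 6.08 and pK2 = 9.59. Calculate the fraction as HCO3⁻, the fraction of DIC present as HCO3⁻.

α₁ = 1 / (1 + [H⁺]/K1 + K2/[H⁺]) = 1 / (1 + 10^-1.06 + 10^-2.45)
   = 1 / (1 + 0.087096 + 0.0035481) = 1/1.0906 = 0.9169

α₁ = 0.917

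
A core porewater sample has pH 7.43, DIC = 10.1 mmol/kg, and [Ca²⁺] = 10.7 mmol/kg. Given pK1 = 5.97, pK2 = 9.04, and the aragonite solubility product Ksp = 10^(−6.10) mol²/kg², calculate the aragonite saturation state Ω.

α₂ = 1 / (1 + [H⁺]/K2 + [H⁺]²/(K1K2)) = 1 / (1 + 10^+1.61 + 10^+0.15)
   = 1 / (1 + 40.738 + 1.4125) = 1/43.151 = 0.02317
[CO3²⁻] = α₂ × DIC = 0.02317 × 10.1 = 0.2341 mmol/kg
Ksp = 10^(−6.10) = 7.943×10^-7
Ω = [Ca²⁺][CO3²⁻]/Ksp = (10.7×10^-3)(2.341×10^-4) / 7.943×10^-7 = 3.15

Ω = 3.15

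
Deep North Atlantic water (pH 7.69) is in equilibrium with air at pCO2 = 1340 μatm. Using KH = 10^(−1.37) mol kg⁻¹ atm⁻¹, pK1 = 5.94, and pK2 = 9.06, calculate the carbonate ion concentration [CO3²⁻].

[CO2*] = KH · pCO2 = 10^(−1.37) × 1340×10^-6 = 5.716×10^-5 mol/kg
α₀ = 1/(1 + K1/[H⁺] + K1K2/[H⁺]²) = 1/(1 + 10^+1.75 + 10^+0.38) = 0.01677
DIC = [CO2*]/α₀ = 5.716×10^-5 / 0.01677 = 3.409 mmol/kg
[CO3²⁻] = α₂·DIC; α₂ = 0.04023, so [CO3²⁻] = 0.04023 × 3.409 = 0.137 mmol/kg

[CO3²⁻] = 0.137 mmol/kg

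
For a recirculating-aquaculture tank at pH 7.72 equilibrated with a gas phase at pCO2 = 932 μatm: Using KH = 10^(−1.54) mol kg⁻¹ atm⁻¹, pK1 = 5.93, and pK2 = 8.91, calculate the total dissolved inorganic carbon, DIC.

DIC = 1.79 mmol/kg

[CO2*] = KH · pCO2 = 10^(−1.54) × 932×10^-6 = 2.688×10^-5 mol/kg
α₀ = 1/(1 + K1/[H⁺] + K1K2/[H⁺]²) = 1/(1 + 10^+1.79 + 10^+0.60) = 0.01501
DIC = [CO2*]/α₀ = 2.688×10^-5 / 0.01501 = 1.79 mmol/kg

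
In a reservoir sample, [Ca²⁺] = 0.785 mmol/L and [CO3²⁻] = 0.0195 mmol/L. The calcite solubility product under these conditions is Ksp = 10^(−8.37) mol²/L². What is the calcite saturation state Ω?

Ω = 3.59

Ksp = 10^(−8.37) = 4.266×10^-9
Ω = [Ca²⁺][CO3²⁻]/Ksp = (0.785×10^-3)(0.0195×10^-3) / 4.266×10^-9 = 3.59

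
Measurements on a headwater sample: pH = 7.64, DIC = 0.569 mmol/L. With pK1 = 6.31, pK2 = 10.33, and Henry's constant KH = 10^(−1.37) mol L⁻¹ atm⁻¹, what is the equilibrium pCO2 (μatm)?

pCO2 = 595 μatm

α₀ = 1 / (1 + K1/[H⁺] + K1K2/[H⁺]²) = 1 / (1 + 10^+1.33 + 10^-1.36)
   = 1 / (1 + 21.380 + 0.043652) = 1/22.423 = 0.04460
[CO2*] = α₀ × DIC = 0.04460 × 0.569 = 0.02538 mmol/L
pCO2 = [CO2*]/KH = 2.538×10^-5 / 4.266×10^-2 = 595 μatm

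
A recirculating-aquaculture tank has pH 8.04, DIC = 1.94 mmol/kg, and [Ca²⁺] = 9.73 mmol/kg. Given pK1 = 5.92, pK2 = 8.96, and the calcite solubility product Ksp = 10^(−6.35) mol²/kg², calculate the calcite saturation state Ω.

α₂ = 1 / (1 + [H⁺]/K2 + [H⁺]²/(K1K2)) = 1 / (1 + 10^+0.92 + 10^-1.20)
   = 1 / (1 + 8.3176 + 0.063096) = 1/9.3807 = 0.1066
[CO3²⁻] = α₂ × DIC = 0.1066 × 1.94 = 0.2068 mmol/kg
Ksp = 10^(−6.35) = 4.467×10^-7
Ω = [Ca²⁺][CO3²⁻]/Ksp = (9.73×10^-3)(2.068×10^-4) / 4.467×10^-7 = 4.50

Ω = 4.50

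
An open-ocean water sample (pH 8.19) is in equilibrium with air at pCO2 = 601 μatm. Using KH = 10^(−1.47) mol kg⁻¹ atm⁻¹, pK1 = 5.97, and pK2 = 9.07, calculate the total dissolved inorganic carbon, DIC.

[CO2*] = KH · pCO2 = 10^(−1.47) × 601×10^-6 = 2.036×10^-5 mol/kg
α₀ = 1/(1 + K1/[H⁺] + K1K2/[H⁺]²) = 1/(1 + 10^+2.22 + 10^+1.34) = 0.005296
DIC = [CO2*]/α₀ = 2.036×10^-5 / 0.005296 = 3.85 mmol/kg

DIC = 3.85 mmol/kg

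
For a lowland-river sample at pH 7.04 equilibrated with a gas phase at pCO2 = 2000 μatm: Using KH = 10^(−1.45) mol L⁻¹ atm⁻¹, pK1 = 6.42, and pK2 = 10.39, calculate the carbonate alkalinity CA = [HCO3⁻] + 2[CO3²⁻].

CA = 0.296 mmol/L

[CO2*] = KH · pCO2 = 10^(−1.45) × 2000×10^-6 = 7.096×10^-5 mol/L
α₀ = 1/(1 + K1/[H⁺] + K1K2/[H⁺]²) = 1/(1 + 10^+0.62 + 10^-2.73) = 0.1934
DIC = [CO2*]/α₀ = 7.096×10^-5 / 0.1934 = 0.3669 mmol/L
CA = (α₁ + 2α₂)·DIC = (0.8062 + 2×0.0003601) × 0.3669 = 0.296 mmol/L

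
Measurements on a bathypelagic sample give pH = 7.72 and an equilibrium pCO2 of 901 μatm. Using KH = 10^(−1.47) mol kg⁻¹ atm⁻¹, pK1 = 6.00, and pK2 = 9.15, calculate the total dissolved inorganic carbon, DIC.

[CO2*] = KH · pCO2 = 10^(−1.47) × 901×10^-6 = 3.053×10^-5 mol/kg
α₀ = 1/(1 + K1/[H⁺] + K1K2/[H⁺]²) = 1/(1 + 10^+1.72 + 10^+0.29) = 0.01804
DIC = [CO2*]/α₀ = 3.053×10^-5 / 0.01804 = 1.69 mmol/kg

DIC = 1.69 mmol/kg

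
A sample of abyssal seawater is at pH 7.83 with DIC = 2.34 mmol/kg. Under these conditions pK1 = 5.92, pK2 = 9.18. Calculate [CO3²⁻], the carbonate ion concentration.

[CO3²⁻] = 0.0989 mmol/kg

α₂ = 1 / (1 + [H⁺]/K2 + [H⁺]²/(K1K2)) = 1 / (1 + 10^+1.35 + 10^-0.56)
   = 1 / (1 + 22.387 + 0.27542) = 1/23.663 = 0.04226
[CO3²⁻] = α₂ × DIC = 0.04226 × 2.34 = 0.0989 mmol/kg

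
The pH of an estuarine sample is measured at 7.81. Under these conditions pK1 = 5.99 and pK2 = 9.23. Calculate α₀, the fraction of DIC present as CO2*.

α₀ = 0.0144

α₀ = 1 / (1 + K1/[H⁺] + K1K2/[H⁺]²) = 1 / (1 + 10^+1.82 + 10^+0.40)
   = 1 / (1 + 66.069 + 2.5119) = 1/69.581 = 0.01437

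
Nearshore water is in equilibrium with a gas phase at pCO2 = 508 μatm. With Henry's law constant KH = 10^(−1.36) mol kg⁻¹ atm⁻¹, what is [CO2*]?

[CO2*] = 22.2 μmol/kg

KH = 10^(−1.36) = 4.365×10^-2 mol kg⁻¹ atm⁻¹
[CO2*] = KH · pCO2 = 4.365×10^-2 × 508×10^-6 atm = 2.22×10^-5 mol/kg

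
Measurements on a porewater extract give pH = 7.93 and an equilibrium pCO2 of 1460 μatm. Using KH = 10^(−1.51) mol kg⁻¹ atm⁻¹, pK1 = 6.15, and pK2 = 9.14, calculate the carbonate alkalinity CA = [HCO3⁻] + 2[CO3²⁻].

CA = 3.05 mmol/kg

[CO2*] = KH · pCO2 = 10^(−1.51) × 1460×10^-6 = 4.512×10^-5 mol/kg
α₀ = 1/(1 + K1/[H⁺] + K1K2/[H⁺]²) = 1/(1 + 10^+1.78 + 10^+0.57) = 0.01539
DIC = [CO2*]/α₀ = 4.512×10^-5 / 0.01539 = 2.931 mmol/kg
CA = (α₁ + 2α₂)·DIC = (0.9274 + 2×0.05718) × 2.931 = 3.05 mmol/kg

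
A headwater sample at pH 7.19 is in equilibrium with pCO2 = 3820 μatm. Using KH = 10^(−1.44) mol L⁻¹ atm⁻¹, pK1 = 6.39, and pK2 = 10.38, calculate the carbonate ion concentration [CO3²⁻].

[CO2*] = KH · pCO2 = 10^(−1.44) × 3820×10^-6 = 1.387×10^-4 mol/L
α₀ = 1/(1 + K1/[H⁺] + K1K2/[H⁺]²) = 1/(1 + 10^+0.80 + 10^-2.39) = 0.1367
DIC = [CO2*]/α₀ = 1.387×10^-4 / 0.1367 = 1.014 mmol/L
[CO3²⁻] = α₂·DIC; α₂ = 0.0005570, so [CO3²⁻] = 0.0005570 × 1.014 = 0.000565 mmol/L = 0.565 μmol/L

[CO3²⁻] = 0.565 μmol/L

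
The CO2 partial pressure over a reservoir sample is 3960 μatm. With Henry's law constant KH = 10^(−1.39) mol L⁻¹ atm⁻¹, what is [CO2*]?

KH = 10^(−1.39) = 4.074×10^-2 mol L⁻¹ atm⁻¹
[CO2*] = KH · pCO2 = 4.074×10^-2 × 3960×10^-6 atm = 1.61×10^-4 mol/L

[CO2*] = 161 μmol/L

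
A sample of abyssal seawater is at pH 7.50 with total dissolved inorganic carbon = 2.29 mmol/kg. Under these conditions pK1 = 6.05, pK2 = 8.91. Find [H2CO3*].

[CO2*] = 0.0756 mmol/kg

α₀ = 1 / (1 + K1/[H⁺] + K1K2/[H⁺]²) = 1 / (1 + 10^+1.45 + 10^+0.04)
   = 1 / (1 + 28.184 + 1.0965) = 1/30.280 = 0.03302
[CO2*] = α₀ × DIC = 0.03302 × 2.29 = 0.0756 mmol/kg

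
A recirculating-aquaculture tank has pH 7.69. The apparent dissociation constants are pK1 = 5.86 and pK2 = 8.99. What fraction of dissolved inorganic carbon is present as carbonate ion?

α₂ = 1 / (1 + [H⁺]/K2 + [H⁺]²/(K1K2)) = 1 / (1 + 10^+1.30 + 10^-0.53)
   = 1 / (1 + 19.953 + 0.29512) = 1/21.248 = 0.04706

α₂ = 0.0471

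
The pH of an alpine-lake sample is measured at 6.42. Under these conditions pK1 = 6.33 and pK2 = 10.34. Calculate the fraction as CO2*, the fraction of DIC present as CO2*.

α₀ = 0.448

α₀ = 1 / (1 + K1/[H⁺] + K1K2/[H⁺]²) = 1 / (1 + 10^+0.09 + 10^-3.83)
   = 1 / (1 + 1.2303 + 0.00014791) = 1/2.2304 = 0.4483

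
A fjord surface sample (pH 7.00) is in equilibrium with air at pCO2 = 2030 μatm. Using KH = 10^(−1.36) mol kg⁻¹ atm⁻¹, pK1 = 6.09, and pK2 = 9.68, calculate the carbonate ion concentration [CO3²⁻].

[CO2*] = KH · pCO2 = 10^(−1.36) × 2030×10^-6 = 8.861×10^-5 mol/kg
α₀ = 1/(1 + K1/[H⁺] + K1K2/[H⁺]²) = 1/(1 + 10^+0.91 + 10^-1.77) = 0.1093
DIC = [CO2*]/α₀ = 8.861×10^-5 / 0.1093 = 0.8104 mmol/kg
[CO3²⁻] = α₂·DIC; α₂ = 0.001857, so [CO3²⁻] = 0.001857 × 0.8104 = 0.00150 mmol/kg = 1.50 μmol/kg

[CO3²⁻] = 1.50 μmol/kg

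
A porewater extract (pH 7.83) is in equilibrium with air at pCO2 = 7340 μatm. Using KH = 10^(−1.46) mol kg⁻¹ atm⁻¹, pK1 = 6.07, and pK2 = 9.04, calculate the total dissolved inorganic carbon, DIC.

[CO2*] = KH · pCO2 = 10^(−1.46) × 7340×10^-6 = 2.545×10^-4 mol/kg
α₀ = 1/(1 + K1/[H⁺] + K1K2/[H⁺]²) = 1/(1 + 10^+1.76 + 10^+0.55) = 0.01611
DIC = [CO2*]/α₀ = 2.545×10^-4 / 0.01611 = 15.8 mmol/kg

DIC = 15.8 mmol/kg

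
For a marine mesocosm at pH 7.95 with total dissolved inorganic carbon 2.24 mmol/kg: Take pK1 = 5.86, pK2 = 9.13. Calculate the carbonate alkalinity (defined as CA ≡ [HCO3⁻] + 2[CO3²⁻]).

CA = 2.36 mmol/kg

CA = [HCO3⁻] + 2[CO3²⁻] = (α₁ + 2α₂)·DIC
At pH 7.95: [H⁺]/K1 = 10^-2.09 = 0.0081283, K2/[H⁺] = 10^-1.18 = 0.066069
α₁ = 1/(1 + 0.0081283 + 0.066069) = 1/1.0742 = 0.9309; α₂ = α₁·K2/[H⁺] = 0.06151
α₁ + 2α₂ = 1.0539
CA = 1.0539 × 2.24 = 2.36 mmol/kg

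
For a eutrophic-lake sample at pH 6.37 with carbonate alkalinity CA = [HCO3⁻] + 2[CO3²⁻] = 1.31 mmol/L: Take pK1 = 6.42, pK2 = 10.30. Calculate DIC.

DIC = 2.78 mmol/L

CA = [HCO3⁻] + 2[CO3²⁻] = (α₁ + 2α₂)·DIC
At pH 6.37: [H⁺]/K1 = 10^0.05 = 1.1220, K2/[H⁺] = 10^-3.93 = 0.00011749
α₁ = 1/(1 + 1.1220 + 0.00011749) = 1/2.1221 = 0.4712; α₂ = α₁·K2/[H⁺] = 5.536×10^-5
α₁ + 2α₂ = 0.4713
DIC = CA / (α₁ + 2α₂) = 1.31 / 0.4713 = 2.78 mmol/L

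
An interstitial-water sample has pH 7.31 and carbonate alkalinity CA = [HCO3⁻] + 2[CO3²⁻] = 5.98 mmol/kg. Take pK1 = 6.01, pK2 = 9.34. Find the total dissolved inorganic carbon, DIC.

DIC = 6.22 mmol/kg

CA = [HCO3⁻] + 2[CO3²⁻] = (α₁ + 2α₂)·DIC
At pH 7.31: [H⁺]/K1 = 10^-1.30 = 0.050119, K2/[H⁺] = 10^-2.03 = 0.0093325
α₁ = 1/(1 + 0.050119 + 0.0093325) = 1/1.0595 = 0.9439; α₂ = α₁·K2/[H⁺] = 0.008809
α₁ + 2α₂ = 0.9615
DIC = CA / (α₁ + 2α₂) = 5.98 / 0.9615 = 6.22 mmol/kg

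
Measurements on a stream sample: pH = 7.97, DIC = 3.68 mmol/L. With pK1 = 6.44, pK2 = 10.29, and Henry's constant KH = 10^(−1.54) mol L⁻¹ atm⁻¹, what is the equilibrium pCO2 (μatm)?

pCO2 = 3640 μatm

α₀ = 1 / (1 + K1/[H⁺] + K1K2/[H⁺]²) = 1 / (1 + 10^+1.53 + 10^-0.79)
   = 1 / (1 + 33.884 + 0.16218) = 1/35.047 = 0.02853
[CO2*] = α₀ × DIC = 0.02853 × 3.68 = 0.1050 mmol/L
pCO2 = [CO2*]/KH = 1.050×10^-4 / 2.884×10^-2 = 3640 μatm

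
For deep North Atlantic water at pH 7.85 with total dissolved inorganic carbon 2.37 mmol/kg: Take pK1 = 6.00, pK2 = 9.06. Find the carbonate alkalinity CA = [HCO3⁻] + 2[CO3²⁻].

CA = 2.47 mmol/kg

CA = [HCO3⁻] + 2[CO3²⁻] = (α₁ + 2α₂)·DIC
At pH 7.85: [H⁺]/K1 = 10^-1.85 = 0.014125, K2/[H⁺] = 10^-1.21 = 0.061660
α₁ = 1/(1 + 0.014125 + 0.061660) = 1/1.0758 = 0.9296; α₂ = α₁·K2/[H⁺] = 0.05732
α₁ + 2α₂ = 1.0442
CA = 1.0442 × 2.37 = 2.47 mmol/kg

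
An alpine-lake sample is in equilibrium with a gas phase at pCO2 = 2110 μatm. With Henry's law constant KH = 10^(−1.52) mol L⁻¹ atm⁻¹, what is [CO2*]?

KH = 10^(−1.52) = 3.020×10^-2 mol L⁻¹ atm⁻¹
[CO2*] = KH · pCO2 = 3.020×10^-2 × 2110×10^-6 atm = 6.37×10^-5 mol/L

[CO2*] = 63.7 μmol/L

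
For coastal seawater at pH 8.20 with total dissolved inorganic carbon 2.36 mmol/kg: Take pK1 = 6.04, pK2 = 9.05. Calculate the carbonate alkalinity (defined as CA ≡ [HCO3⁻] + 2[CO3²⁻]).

CA = [HCO3⁻] + 2[CO3²⁻] = (α₁ + 2α₂)·DIC
At pH 8.20: [H⁺]/K1 = 10^-2.16 = 0.0069183, K2/[H⁺] = 10^-0.85 = 0.14125
α₁ = 1/(1 + 0.0069183 + 0.14125) = 1/1.1482 = 0.8709; α₂ = α₁·K2/[H⁺] = 0.1230
α₁ + 2α₂ = 1.1170
CA = 1.1170 × 2.36 = 2.64 mmol/kg

CA = 2.64 mmol/kg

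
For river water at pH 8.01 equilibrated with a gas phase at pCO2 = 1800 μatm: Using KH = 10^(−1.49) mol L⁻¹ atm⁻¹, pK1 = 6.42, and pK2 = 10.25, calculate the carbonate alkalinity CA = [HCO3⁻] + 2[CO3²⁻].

[CO2*] = KH · pCO2 = 10^(−1.49) × 1800×10^-6 = 5.825×10^-5 mol/L
α₀ = 1/(1 + K1/[H⁺] + K1K2/[H⁺]²) = 1/(1 + 10^+1.59 + 10^-0.65) = 0.02492
DIC = [CO2*]/α₀ = 5.825×10^-5 / 0.02492 = 2.337 mmol/L
CA = (α₁ + 2α₂)·DIC = (0.9695 + 2×0.005579) × 2.337 = 2.29 mmol/L

CA = 2.29 mmol/L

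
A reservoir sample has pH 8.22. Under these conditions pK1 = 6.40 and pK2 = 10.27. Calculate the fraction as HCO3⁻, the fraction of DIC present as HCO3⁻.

α₁ = 1 / (1 + [H⁺]/K1 + K2/[H⁺]) = 1 / (1 + 10^-1.82 + 10^-2.05)
   = 1 / (1 + 0.015136 + 0.0089125) = 1/1.0240 = 0.9765

α₁ = 0.977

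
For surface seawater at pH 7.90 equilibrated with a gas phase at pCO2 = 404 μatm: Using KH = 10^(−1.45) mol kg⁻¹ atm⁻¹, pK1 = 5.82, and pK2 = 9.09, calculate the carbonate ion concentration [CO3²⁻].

[CO3²⁻] = 0.111 mmol/kg

[CO2*] = KH · pCO2 = 10^(−1.45) × 404×10^-6 = 1.433×10^-5 mol/kg
α₀ = 1/(1 + K1/[H⁺] + K1K2/[H⁺]²) = 1/(1 + 10^+2.08 + 10^+0.89) = 0.007753
DIC = [CO2*]/α₀ = 1.433×10^-5 / 0.007753 = 1.849 mmol/kg
[CO3²⁻] = α₂·DIC; α₂ = 0.06018, so [CO3²⁻] = 0.06018 × 1.849 = 0.111 mmol/kg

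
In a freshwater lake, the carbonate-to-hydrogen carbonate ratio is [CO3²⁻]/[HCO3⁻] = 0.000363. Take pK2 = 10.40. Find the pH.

pH = 6.96

From K2 = [H⁺][CO3²⁻]/[HCO3⁻]:  pH = pK2 + log₁₀([CO3²⁻]/[HCO3⁻])
log₁₀(0.000363) = -3.440
pH = 10.40 + (-3.440) = 6.96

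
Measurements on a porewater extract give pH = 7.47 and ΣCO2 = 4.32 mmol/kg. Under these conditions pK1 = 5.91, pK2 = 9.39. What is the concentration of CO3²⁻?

[CO3²⁻] = 0.0500 mmol/kg

α₂ = 1 / (1 + [H⁺]/K2 + [H⁺]²/(K1K2)) = 1 / (1 + 10^+1.92 + 10^+0.36)
   = 1 / (1 + 83.176 + 2.2909) = 1/86.467 = 0.01157
[CO3²⁻] = α₂ × DIC = 0.01157 × 4.32 = 0.0500 mmol/kg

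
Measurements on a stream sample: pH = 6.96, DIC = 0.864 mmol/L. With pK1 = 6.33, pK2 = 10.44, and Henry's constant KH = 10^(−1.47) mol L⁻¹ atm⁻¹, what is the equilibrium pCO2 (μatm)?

pCO2 = 4840 μatm

α₀ = 1 / (1 + K1/[H⁺] + K1K2/[H⁺]²) = 1 / (1 + 10^+0.63 + 10^-2.85)
   = 1 / (1 + 4.2658 + 0.0014125) = 1/5.2672 = 0.1899
[CO2*] = α₀ × DIC = 0.1899 × 0.864 = 0.1640 mmol/L
pCO2 = [CO2*]/KH = 1.640×10^-4 / 3.388×10^-2 = 4840 μatm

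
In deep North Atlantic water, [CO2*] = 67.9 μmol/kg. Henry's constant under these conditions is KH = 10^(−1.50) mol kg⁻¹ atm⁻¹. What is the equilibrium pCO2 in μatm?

pCO2 = 2150 μatm

KH = 10^(−1.50) = 3.162×10^-2 mol kg⁻¹ atm⁻¹
pCO2 = [CO2*]/KH = 67.9×10^-6 / 3.162×10^-2 = 2.15×10^-3 atm = 2150 μatm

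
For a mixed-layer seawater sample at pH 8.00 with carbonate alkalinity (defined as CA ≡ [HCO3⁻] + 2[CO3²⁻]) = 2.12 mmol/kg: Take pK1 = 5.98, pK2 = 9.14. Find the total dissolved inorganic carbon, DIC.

DIC = 2.00 mmol/kg

CA = [HCO3⁻] + 2[CO3²⁻] = (α₁ + 2α₂)·DIC
At pH 8.00: [H⁺]/K1 = 10^-2.02 = 0.0095499, K2/[H⁺] = 10^-1.14 = 0.072444
α₁ = 1/(1 + 0.0095499 + 0.072444) = 1/1.0820 = 0.9242; α₂ = α₁·K2/[H⁺] = 0.06695
α₁ + 2α₂ = 1.0581
DIC = CA / (α₁ + 2α₂) = 2.12 / 1.0581 = 2.00 mmol/kg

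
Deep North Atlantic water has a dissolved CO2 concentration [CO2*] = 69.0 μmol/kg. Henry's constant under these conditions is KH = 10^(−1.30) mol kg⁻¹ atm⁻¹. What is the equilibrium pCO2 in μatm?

pCO2 = 1380 μatm

KH = 10^(−1.30) = 5.012×10^-2 mol kg⁻¹ atm⁻¹
pCO2 = [CO2*]/KH = 69.0×10^-6 / 5.012×10^-2 = 1.38×10^-3 atm = 1380 μatm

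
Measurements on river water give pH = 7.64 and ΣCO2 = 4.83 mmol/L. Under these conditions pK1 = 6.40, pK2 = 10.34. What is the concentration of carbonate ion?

[CO3²⁻] = 9.10 μmol/L

α₂ = 1 / (1 + [H⁺]/K2 + [H⁺]²/(K1K2)) = 1 / (1 + 10^+2.70 + 10^+1.46)
   = 1 / (1 + 501.19 + 28.840) = 1/531.03 = 0.001883
[CO3²⁻] = α₂ × DIC = 0.001883 × 4.83 = 0.00910 mmol/L = 9.10 μmol/L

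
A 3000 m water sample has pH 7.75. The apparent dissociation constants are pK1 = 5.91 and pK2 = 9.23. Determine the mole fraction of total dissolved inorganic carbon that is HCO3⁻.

α₁ = 1 / (1 + [H⁺]/K1 + K2/[H⁺]) = 1 / (1 + 10^-1.84 + 10^-1.48)
   = 1 / (1 + 0.014454 + 0.033113) = 1/1.0476 = 0.9546

α₁ = 0.955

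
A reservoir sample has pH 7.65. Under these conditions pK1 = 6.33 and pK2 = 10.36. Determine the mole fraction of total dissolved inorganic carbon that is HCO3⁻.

α₁ = 1 / (1 + [H⁺]/K1 + K2/[H⁺]) = 1 / (1 + 10^-1.32 + 10^-2.71)
   = 1 / (1 + 0.047863 + 0.0019498) = 1/1.0498 = 0.9526

α₁ = 0.953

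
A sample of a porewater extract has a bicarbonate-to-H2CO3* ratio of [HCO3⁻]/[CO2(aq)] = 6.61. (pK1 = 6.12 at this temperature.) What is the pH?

From K1 = [H⁺][HCO3⁻]/[CO2(aq)]:  pH = pK1 + log₁₀([HCO3⁻]/[CO2(aq)])
log₁₀(6.61) = +0.820
pH = 6.12 + (+0.820) = 6.94

pH = 6.94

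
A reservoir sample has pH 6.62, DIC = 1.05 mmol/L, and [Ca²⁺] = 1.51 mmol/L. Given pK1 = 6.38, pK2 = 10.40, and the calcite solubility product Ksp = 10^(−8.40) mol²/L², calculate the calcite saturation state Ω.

α₂ = 1 / (1 + [H⁺]/K2 + [H⁺]²/(K1K2)) = 1 / (1 + 10^+3.78 + 10^+3.54)
   = 1 / (1 + 6025.6 + 3467.4) = 1/9494.0 = 0.0001053
[CO3²⁻] = α₂ × DIC = 0.0001053 × 1.05 = 0.0001106 mmol/L = 0.1106 μmol/L
Ksp = 10^(−8.40) = 3.981×10^-9
Ω = [Ca²⁺][CO3²⁻]/Ksp = (1.51×10^-3)(1.106×10^-7) / 3.981×10^-9 = 0.0419

Ω = 0.0419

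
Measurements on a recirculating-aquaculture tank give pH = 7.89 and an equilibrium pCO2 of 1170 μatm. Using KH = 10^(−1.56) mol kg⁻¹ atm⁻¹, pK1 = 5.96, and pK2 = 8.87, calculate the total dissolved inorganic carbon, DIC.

[CO2*] = KH · pCO2 = 10^(−1.56) × 1170×10^-6 = 3.222×10^-5 mol/kg
α₀ = 1/(1 + K1/[H⁺] + K1K2/[H⁺]²) = 1/(1 + 10^+1.93 + 10^+0.95) = 0.01052
DIC = [CO2*]/α₀ = 3.222×10^-5 / 0.01052 = 3.06 mmol/kg

DIC = 3.06 mmol/kg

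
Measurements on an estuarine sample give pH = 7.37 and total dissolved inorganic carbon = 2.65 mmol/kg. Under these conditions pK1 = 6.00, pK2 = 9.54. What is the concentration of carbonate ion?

α₂ = 1 / (1 + [H⁺]/K2 + [H⁺]²/(K1K2)) = 1 / (1 + 10^+2.17 + 10^+0.80)
   = 1 / (1 + 147.91 + 6.3096) = 1/155.22 = 0.006442
[CO3²⁻] = α₂ × DIC = 0.006442 × 2.65 = 0.0171 mmol/kg = 17.1 μmol/kg

[CO3²⁻] = 17.1 μmol/kg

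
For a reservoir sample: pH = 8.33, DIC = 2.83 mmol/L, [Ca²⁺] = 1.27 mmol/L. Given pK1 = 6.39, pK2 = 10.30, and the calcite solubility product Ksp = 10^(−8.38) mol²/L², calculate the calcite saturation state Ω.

Ω = 9.04

α₂ = 1 / (1 + [H⁺]/K2 + [H⁺]²/(K1K2)) = 1 / (1 + 10^+1.97 + 10^+0.03)
   = 1 / (1 + 93.325 + 1.0715) = 1/95.397 = 0.01048
[CO3²⁻] = α₂ × DIC = 0.01048 × 2.83 = 0.02967 mmol/L
Ksp = 10^(−8.38) = 4.169×10^-9
Ω = [Ca²⁺][CO3²⁻]/Ksp = (1.27×10^-3)(2.967×10^-5) / 4.169×10^-9 = 9.04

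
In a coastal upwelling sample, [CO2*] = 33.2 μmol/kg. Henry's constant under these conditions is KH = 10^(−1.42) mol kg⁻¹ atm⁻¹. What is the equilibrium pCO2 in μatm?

pCO2 = 873 μatm

KH = 10^(−1.42) = 3.802×10^-2 mol kg⁻¹ atm⁻¹
pCO2 = [CO2*]/KH = 33.2×10^-6 / 3.802×10^-2 = 8.73×10^-4 atm = 873 μatm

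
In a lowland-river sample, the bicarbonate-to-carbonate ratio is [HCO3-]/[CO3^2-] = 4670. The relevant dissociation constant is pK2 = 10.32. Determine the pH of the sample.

pH = 6.65

From K2 = [H⁺][CO3^2-]/[HCO3-]:  pH = pK2 − log₁₀([HCO3-]/[CO3^2-])
log₁₀(4670) = +3.669
pH = 10.32 − (+3.669) = 6.65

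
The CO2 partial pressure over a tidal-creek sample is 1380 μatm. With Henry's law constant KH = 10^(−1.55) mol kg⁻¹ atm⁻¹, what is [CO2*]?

KH = 10^(−1.55) = 2.818×10^-2 mol kg⁻¹ atm⁻¹
[CO2*] = KH · pCO2 = 2.818×10^-2 × 1380×10^-6 atm = 3.89×10^-5 mol/kg

[CO2*] = 38.9 μmol/kg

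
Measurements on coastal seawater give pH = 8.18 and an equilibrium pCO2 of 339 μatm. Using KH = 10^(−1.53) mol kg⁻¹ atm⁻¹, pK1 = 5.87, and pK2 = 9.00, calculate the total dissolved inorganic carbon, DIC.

[CO2*] = KH · pCO2 = 10^(−1.53) × 339×10^-6 = 1.000×10^-5 mol/kg
α₀ = 1/(1 + K1/[H⁺] + K1K2/[H⁺]²) = 1/(1 + 10^+2.31 + 10^+1.49) = 0.004236
DIC = [CO2*]/α₀ = 1.000×10^-5 / 0.004236 = 2.36 mmol/kg

DIC = 2.36 mmol/kg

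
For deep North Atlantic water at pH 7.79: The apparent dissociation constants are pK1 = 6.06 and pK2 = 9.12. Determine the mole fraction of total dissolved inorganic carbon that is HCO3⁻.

α₁ = 0.939

α₁ = 1 / (1 + [H⁺]/K1 + K2/[H⁺]) = 1 / (1 + 10^-1.73 + 10^-1.33)
   = 1 / (1 + 0.018621 + 0.046774) = 1/1.0654 = 0.9386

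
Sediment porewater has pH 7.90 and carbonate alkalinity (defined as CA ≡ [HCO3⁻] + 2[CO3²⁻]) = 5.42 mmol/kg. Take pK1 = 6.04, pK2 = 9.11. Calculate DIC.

CA = [HCO3⁻] + 2[CO3²⁻] = (α₁ + 2α₂)·DIC
At pH 7.90: [H⁺]/K1 = 10^-1.86 = 0.013804, K2/[H⁺] = 10^-1.21 = 0.061660
α₁ = 1/(1 + 0.013804 + 0.061660) = 1/1.0755 = 0.9298; α₂ = α₁·K2/[H⁺] = 0.05733
α₁ + 2α₂ = 1.0445
DIC = CA / (α₁ + 2α₂) = 5.42 / 1.0445 = 5.19 mmol/kg

DIC = 5.19 mmol/kg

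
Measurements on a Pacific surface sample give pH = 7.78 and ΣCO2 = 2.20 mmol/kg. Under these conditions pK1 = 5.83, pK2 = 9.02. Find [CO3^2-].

[CO3²⁻] = 0.118 mmol/kg

α₂ = 1 / (1 + [H⁺]/K2 + [H⁺]²/(K1K2)) = 1 / (1 + 10^+1.24 + 10^-0.71)
   = 1 / (1 + 17.378 + 0.19498) = 1/18.573 = 0.05384
[CO3²⁻] = α₂ × DIC = 0.05384 × 2.20 = 0.118 mmol/kg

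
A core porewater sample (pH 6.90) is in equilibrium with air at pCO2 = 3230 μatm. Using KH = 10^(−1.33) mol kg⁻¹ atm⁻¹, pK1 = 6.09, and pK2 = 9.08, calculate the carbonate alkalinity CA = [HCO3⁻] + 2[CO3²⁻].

CA = 0.988 mmol/kg

[CO2*] = KH · pCO2 = 10^(−1.33) × 3230×10^-6 = 1.511×10^-4 mol/kg
α₀ = 1/(1 + K1/[H⁺] + K1K2/[H⁺]²) = 1/(1 + 10^+0.81 + 10^-1.37) = 0.1333
DIC = [CO2*]/α₀ = 1.511×10^-4 / 0.1333 = 1.133 mmol/kg
CA = (α₁ + 2α₂)·DIC = (0.8610 + 2×0.005688) × 1.133 = 0.988 mmol/kg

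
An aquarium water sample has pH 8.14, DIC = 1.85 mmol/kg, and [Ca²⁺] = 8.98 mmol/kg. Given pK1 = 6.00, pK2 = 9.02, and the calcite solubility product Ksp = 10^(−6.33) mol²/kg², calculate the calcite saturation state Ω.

Ω = 4.11

α₂ = 1 / (1 + [H⁺]/K2 + [H⁺]²/(K1K2)) = 1 / (1 + 10^+0.88 + 10^-1.26)
   = 1 / (1 + 7.5858 + 0.054954) = 1/8.6407 = 0.1157
[CO3²⁻] = α₂ × DIC = 0.1157 × 1.85 = 0.2141 mmol/kg
Ksp = 10^(−6.33) = 4.677×10^-7
Ω = [Ca²⁺][CO3²⁻]/Ksp = (8.98×10^-3)(2.141×10^-4) / 4.677×10^-7 = 4.11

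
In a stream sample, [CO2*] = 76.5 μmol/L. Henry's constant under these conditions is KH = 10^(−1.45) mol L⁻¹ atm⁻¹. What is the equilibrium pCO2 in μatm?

KH = 10^(−1.45) = 3.548×10^-2 mol L⁻¹ atm⁻¹
pCO2 = [CO2*]/KH = 76.5×10^-6 / 3.548×10^-2 = 2.16×10^-3 atm = 2160 μatm

pCO2 = 2160 μatm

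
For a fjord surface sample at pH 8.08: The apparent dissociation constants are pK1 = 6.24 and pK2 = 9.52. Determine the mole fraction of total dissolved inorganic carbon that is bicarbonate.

α₁ = 0.952

α₁ = 1 / (1 + [H⁺]/K1 + K2/[H⁺]) = 1 / (1 + 10^-1.84 + 10^-1.44)
   = 1 / (1 + 0.014454 + 0.036308) = 1/1.0508 = 0.9517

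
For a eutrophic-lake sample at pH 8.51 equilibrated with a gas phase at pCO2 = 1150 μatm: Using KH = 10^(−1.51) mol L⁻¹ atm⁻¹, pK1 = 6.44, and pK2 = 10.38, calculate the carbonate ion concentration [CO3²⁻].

[CO2*] = KH · pCO2 = 10^(−1.51) × 1150×10^-6 = 3.554×10^-5 mol/L
α₀ = 1/(1 + K1/[H⁺] + K1K2/[H⁺]²) = 1/(1 + 10^+2.07 + 10^+0.20) = 0.008328
DIC = [CO2*]/α₀ = 3.554×10^-5 / 0.008328 = 4.267 mmol/L
[CO3²⁻] = α₂·DIC; α₂ = 0.01320, so [CO3²⁻] = 0.01320 × 4.267 = 0.0563 mmol/L

[CO3²⁻] = 0.0563 mmol/L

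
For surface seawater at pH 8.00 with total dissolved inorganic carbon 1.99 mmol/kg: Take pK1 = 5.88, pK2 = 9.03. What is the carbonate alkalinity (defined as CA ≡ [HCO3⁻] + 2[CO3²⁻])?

CA = [HCO3⁻] + 2[CO3²⁻] = (α₁ + 2α₂)·DIC
At pH 8.00: [H⁺]/K1 = 10^-2.12 = 0.0075858, K2/[H⁺] = 10^-1.03 = 0.093325
α₁ = 1/(1 + 0.0075858 + 0.093325) = 1/1.1009 = 0.9083; α₂ = α₁·K2/[H⁺] = 0.08477
α₁ + 2α₂ = 1.0779
CA = 1.0779 × 1.99 = 2.14 mmol/kg

CA = 2.14 mmol/kg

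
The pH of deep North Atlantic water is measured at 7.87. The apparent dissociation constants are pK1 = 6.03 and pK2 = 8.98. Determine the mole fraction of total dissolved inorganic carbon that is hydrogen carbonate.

α₁ = 0.916

α₁ = 1 / (1 + [H⁺]/K1 + K2/[H⁺]) = 1 / (1 + 10^-1.84 + 10^-1.11)
   = 1 / (1 + 0.014454 + 0.077625) = 1/1.0921 = 0.9157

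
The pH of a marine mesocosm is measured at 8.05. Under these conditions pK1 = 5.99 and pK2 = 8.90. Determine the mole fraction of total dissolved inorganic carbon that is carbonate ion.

α₂ = 1 / (1 + [H⁺]/K2 + [H⁺]²/(K1K2)) = 1 / (1 + 10^+0.85 + 10^-1.21)
   = 1 / (1 + 7.0795 + 0.061660) = 1/8.1411 = 0.1228

α₂ = 0.123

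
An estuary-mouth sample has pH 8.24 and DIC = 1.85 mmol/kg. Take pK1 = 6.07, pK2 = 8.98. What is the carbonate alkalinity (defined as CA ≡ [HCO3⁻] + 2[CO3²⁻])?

CA = [HCO3⁻] + 2[CO3²⁻] = (α₁ + 2α₂)·DIC
At pH 8.24: [H⁺]/K1 = 10^-2.17 = 0.0067608, K2/[H⁺] = 10^-0.74 = 0.18197
α₁ = 1/(1 + 0.0067608 + 0.18197) = 1/1.1887 = 0.8412; α₂ = α₁·K2/[H⁺] = 0.1531
α₁ + 2α₂ = 1.1474
CA = 1.1474 × 1.85 = 2.12 mmol/kg

CA = 2.12 mmol/kg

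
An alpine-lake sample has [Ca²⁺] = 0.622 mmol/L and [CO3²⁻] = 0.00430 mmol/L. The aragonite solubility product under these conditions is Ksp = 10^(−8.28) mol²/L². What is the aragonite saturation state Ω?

Ksp = 10^(−8.28) = 5.248×10^-9
Ω = [Ca²⁺][CO3²⁻]/Ksp = (0.622×10^-3)(0.00430×10^-3) / 5.248×10^-9 = 0.510

Ω = 0.510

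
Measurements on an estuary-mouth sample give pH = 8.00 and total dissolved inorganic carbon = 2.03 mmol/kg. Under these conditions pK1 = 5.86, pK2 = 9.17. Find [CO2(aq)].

α₀ = 1 / (1 + K1/[H⁺] + K1K2/[H⁺]²) = 1 / (1 + 10^+2.14 + 10^+0.97)
   = 1 / (1 + 138.04 + 9.3325) = 1/148.37 = 0.006740
[CO2*] = α₀ × DIC = 0.006740 × 2.03 = 0.0137 mmol/kg = 13.7 μmol/kg

[CO2*] = 13.7 μmol/kg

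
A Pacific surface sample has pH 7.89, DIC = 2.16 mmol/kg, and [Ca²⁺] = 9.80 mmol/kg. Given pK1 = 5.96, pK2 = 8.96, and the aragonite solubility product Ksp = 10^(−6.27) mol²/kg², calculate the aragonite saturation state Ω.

α₂ = 1 / (1 + [H⁺]/K2 + [H⁺]²/(K1K2)) = 1 / (1 + 10^+1.07 + 10^-0.86)
   = 1 / (1 + 11.749 + 0.13804) = 1/12.887 = 0.07760
[CO3²⁻] = α₂ × DIC = 0.07760 × 2.16 = 0.1676 mmol/kg
Ksp = 10^(−6.27) = 5.370×10^-7
Ω = [Ca²⁺][CO3²⁻]/Ksp = (9.80×10^-3)(1.676×10^-4) / 5.370×10^-7 = 3.06

Ω = 3.06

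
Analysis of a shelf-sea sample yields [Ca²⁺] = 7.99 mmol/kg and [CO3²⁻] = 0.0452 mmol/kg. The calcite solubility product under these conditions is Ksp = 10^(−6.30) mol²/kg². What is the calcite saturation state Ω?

Ω = 0.721

Ksp = 10^(−6.30) = 5.012×10^-7
Ω = [Ca²⁺][CO3²⁻]/Ksp = (7.99×10^-3)(0.0452×10^-3) / 5.012×10^-7 = 0.721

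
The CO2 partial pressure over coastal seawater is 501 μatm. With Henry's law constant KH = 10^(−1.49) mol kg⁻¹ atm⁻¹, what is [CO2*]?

KH = 10^(−1.49) = 3.236×10^-2 mol kg⁻¹ atm⁻¹
[CO2*] = KH · pCO2 = 3.236×10^-2 × 501×10^-6 atm = 1.62×10^-5 mol/kg

[CO2*] = 16.2 μmol/kg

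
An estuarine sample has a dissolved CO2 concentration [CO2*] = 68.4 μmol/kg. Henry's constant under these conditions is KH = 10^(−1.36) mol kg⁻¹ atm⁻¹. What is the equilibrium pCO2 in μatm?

pCO2 = 1570 μatm

KH = 10^(−1.36) = 4.365×10^-2 mol kg⁻¹ atm⁻¹
pCO2 = [CO2*]/KH = 68.4×10^-6 / 4.365×10^-2 = 1.57×10^-3 atm = 1570 μatm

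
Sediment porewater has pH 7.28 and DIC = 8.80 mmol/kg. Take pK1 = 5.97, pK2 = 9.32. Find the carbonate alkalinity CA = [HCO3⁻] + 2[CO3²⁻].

CA = [HCO3⁻] + 2[CO3²⁻] = (α₁ + 2α₂)·DIC
At pH 7.28: [H⁺]/K1 = 10^-1.31 = 0.048978, K2/[H⁺] = 10^-2.04 = 0.0091201
α₁ = 1/(1 + 0.048978 + 0.0091201) = 1/1.0581 = 0.9451; α₂ = α₁·K2/[H⁺] = 0.008619
α₁ + 2α₂ = 0.9623
CA = 0.9623 × 8.80 = 8.47 mmol/kg

CA = 8.47 mmol/kg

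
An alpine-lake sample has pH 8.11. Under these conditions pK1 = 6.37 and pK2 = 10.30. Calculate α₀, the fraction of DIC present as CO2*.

α₀ = 1 / (1 + K1/[H⁺] + K1K2/[H⁺]²) = 1 / (1 + 10^+1.74 + 10^-0.45)
   = 1 / (1 + 54.954 + 0.35481) = 1/56.309 = 0.01776

α₀ = 0.0178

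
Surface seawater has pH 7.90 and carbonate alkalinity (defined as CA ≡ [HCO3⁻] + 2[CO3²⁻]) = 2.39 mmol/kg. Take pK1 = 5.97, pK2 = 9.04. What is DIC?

CA = [HCO3⁻] + 2[CO3²⁻] = (α₁ + 2α₂)·DIC
At pH 7.90: [H⁺]/K1 = 10^-1.93 = 0.011749, K2/[H⁺] = 10^-1.14 = 0.072444
α₁ = 1/(1 + 0.011749 + 0.072444) = 1/1.0842 = 0.9223; α₂ = α₁·K2/[H⁺] = 0.06682
α₁ + 2α₂ = 1.0560
DIC = CA / (α₁ + 2α₂) = 2.39 / 1.0560 = 2.26 mmol/kg

DIC = 2.26 mmol/kg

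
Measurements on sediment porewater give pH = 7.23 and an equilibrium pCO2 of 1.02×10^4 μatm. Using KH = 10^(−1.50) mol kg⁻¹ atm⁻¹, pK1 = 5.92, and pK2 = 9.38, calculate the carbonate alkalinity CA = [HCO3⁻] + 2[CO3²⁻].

[CO2*] = KH · pCO2 = 10^(−1.50) × 1.02×10^4×10^-6 = 3.226×10^-4 mol/kg
α₀ = 1/(1 + K1/[H⁺] + K1K2/[H⁺]²) = 1/(1 + 10^+1.31 + 10^-0.84) = 0.04638
DIC = [CO2*]/α₀ = 3.226×10^-4 / 0.04638 = 6.955 mmol/kg
CA = (α₁ + 2α₂)·DIC = (0.9469 + 2×0.006704) × 6.955 = 6.68 mmol/kg

CA = 6.68 mmol/kg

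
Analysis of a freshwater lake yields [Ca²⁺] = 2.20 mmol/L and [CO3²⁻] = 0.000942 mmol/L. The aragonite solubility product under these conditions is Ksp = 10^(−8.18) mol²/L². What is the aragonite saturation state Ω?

Ω = 0.314

Ksp = 10^(−8.18) = 6.607×10^-9
Ω = [Ca²⁺][CO3²⁻]/Ksp = (2.20×10^-3)(0.000942×10^-3) / 6.607×10^-9 = 0.314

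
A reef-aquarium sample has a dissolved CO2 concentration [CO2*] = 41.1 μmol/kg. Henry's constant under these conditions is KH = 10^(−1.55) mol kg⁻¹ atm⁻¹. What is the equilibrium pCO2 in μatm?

pCO2 = 1460 μatm

KH = 10^(−1.55) = 2.818×10^-2 mol kg⁻¹ atm⁻¹
pCO2 = [CO2*]/KH = 41.1×10^-6 / 2.818×10^-2 = 1.46×10^-3 atm = 1460 μatm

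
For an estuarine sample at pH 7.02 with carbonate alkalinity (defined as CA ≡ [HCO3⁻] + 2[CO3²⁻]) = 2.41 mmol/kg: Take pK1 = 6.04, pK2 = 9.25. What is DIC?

DIC = 2.65 mmol/kg

CA = [HCO3⁻] + 2[CO3²⁻] = (α₁ + 2α₂)·DIC
At pH 7.02: [H⁺]/K1 = 10^-0.98 = 0.10471, K2/[H⁺] = 10^-2.23 = 0.0058884
α₁ = 1/(1 + 0.10471 + 0.0058884) = 1/1.1106 = 0.9004; α₂ = α₁·K2/[H⁺] = 0.005302
α₁ + 2α₂ = 0.9110
DIC = CA / (α₁ + 2α₂) = 2.41 / 0.9110 = 2.65 mmol/kg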